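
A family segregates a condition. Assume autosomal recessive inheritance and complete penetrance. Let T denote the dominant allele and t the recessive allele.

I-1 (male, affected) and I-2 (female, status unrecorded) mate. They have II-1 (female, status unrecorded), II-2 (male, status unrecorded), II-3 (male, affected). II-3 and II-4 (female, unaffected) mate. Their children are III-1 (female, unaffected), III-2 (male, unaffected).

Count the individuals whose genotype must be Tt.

Obligate heterozygotes: III-1 is unaffected so carries T and received t from II-3 (tt), so III-1 is Tt; III-2 is unaffected so carries T and received t from II-3 (tt), so III-2 is Tt.
Every other individual is either homozygous by phenotype or has at least one consistent homozygous assignment, so the count is 2.

2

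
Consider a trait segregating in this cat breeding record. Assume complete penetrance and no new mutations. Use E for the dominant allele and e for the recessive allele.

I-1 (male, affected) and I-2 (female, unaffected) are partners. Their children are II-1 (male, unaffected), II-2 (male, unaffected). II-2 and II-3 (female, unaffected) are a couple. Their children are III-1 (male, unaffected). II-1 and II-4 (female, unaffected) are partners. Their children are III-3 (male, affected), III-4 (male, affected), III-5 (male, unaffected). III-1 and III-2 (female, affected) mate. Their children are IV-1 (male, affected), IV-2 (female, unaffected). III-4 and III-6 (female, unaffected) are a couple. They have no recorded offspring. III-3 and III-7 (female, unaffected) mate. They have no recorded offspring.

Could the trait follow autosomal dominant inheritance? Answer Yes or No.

No

Under autosomal dominant, III-3 (affected, male) cannot arise from II-1 (unaffected) × II-4 (unaffected).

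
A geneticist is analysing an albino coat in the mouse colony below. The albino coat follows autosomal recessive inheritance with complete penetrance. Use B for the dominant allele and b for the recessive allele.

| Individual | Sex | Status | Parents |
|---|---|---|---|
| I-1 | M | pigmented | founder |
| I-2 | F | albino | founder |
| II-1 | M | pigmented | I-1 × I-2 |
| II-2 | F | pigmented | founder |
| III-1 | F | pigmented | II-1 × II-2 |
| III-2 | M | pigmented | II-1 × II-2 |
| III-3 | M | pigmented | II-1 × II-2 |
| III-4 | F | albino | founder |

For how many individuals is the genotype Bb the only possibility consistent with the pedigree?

Obligate heterozygotes: II-1 is pigmented so carries B and received b from I-2 (bb), so II-1 is Bb.
Every other individual is either homozygous by phenotype or has at least one consistent homozygous assignment, so the count is 1.

1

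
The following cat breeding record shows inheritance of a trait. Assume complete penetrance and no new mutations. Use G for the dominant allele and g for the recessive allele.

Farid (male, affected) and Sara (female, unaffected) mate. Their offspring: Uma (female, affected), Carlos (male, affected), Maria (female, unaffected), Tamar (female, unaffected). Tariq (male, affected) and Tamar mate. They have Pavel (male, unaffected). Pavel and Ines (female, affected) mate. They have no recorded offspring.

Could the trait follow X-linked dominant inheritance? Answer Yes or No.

No

Under X-linked dominant, Carlos (affected, male) cannot arise from Farid (affected) × Sara (unaffected).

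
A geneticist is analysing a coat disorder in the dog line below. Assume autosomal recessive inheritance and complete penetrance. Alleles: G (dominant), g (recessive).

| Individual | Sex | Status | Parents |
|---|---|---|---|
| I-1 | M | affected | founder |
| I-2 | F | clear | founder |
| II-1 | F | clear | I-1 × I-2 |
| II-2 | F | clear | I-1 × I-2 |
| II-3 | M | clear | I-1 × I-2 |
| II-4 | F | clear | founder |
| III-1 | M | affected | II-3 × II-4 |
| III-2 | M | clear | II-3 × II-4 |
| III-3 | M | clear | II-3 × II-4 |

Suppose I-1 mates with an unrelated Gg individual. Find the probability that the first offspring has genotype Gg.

I-1 is affected, so I-1 is gg.
The cross gives 1/2 Gg : 1/2 gg, so P(offspring has genotype Gg) = 1/2.

1/2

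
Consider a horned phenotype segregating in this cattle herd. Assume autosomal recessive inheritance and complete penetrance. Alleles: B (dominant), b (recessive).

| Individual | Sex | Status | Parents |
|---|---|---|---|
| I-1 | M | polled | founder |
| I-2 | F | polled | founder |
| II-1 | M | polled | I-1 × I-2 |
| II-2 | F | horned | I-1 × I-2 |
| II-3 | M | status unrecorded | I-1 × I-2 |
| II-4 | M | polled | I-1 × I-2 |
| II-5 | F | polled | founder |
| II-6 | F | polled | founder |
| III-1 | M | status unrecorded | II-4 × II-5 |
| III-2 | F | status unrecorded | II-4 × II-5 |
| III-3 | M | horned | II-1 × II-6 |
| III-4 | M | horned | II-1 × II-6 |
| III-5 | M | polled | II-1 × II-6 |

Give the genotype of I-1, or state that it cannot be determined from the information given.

From phenotype alone, I-1 is BB or Bb.
I-1 is polled so carries B and passed b to II-2 (bb), so I-1 is Bb.

Bb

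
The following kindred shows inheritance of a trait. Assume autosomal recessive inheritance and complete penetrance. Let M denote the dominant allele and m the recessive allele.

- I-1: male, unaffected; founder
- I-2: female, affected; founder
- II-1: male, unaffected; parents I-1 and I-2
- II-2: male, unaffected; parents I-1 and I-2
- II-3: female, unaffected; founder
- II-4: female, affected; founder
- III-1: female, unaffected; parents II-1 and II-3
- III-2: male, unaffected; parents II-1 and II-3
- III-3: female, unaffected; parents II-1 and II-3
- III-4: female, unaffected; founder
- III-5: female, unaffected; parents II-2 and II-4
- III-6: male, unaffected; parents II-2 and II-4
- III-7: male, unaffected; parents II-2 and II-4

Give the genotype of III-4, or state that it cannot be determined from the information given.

cannot be determined

III-4's phenotype allows MM or Mm, and no parent or child forces a single allele at both positions; consistent genotype assignments exist with III-4 as MM or Mm.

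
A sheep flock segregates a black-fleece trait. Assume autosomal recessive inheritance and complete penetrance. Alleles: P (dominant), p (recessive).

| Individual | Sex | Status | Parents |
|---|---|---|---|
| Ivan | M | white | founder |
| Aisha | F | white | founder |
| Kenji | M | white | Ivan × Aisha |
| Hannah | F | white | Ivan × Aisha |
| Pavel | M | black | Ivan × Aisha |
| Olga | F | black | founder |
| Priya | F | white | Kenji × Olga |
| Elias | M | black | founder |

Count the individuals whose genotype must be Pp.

3

Obligate heterozygotes: Ivan is white so carries P and passed p to Pavel (pp), so Ivan is Pp; Aisha is white so carries P and passed p to Pavel (pp), so Aisha is Pp; Priya is white so carries P and received p from Olga (pp), so Priya is Pp.
Every other individual is either homozygous by phenotype or has at least one consistent homozygous assignment, so the count is 3.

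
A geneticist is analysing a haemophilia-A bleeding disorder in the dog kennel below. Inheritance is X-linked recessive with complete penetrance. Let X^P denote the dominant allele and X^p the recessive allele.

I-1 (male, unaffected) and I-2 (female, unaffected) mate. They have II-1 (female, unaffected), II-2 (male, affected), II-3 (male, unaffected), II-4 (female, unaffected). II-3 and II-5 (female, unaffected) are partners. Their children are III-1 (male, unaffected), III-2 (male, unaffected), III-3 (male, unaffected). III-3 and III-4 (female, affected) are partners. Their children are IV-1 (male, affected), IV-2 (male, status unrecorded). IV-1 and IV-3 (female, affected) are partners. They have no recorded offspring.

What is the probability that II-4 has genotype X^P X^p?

I-1 is unaffected, so I-1 is X^P Y.
I-2 is unaffected so carries P and passed p to II-2 (X^p Y), so I-2 is X^P X^p.
Their cross gives offspring ratios 1/2 X^P X^P : 1/2 X^P X^p. Conditioning on II-4 being unaffected, P(X^P X^p) = 1/2 / 1 = 1/2.

1/2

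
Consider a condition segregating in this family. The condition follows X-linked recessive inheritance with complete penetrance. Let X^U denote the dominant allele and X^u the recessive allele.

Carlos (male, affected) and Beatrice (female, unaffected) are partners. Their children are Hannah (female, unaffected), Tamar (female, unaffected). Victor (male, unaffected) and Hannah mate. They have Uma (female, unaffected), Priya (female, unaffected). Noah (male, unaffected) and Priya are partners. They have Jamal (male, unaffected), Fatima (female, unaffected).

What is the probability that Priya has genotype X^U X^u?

Victor is unaffected, so Victor is X^U Y.
Hannah is unaffected so carries U and received u from Carlos (X^u Y), so Hannah is X^U X^u.
Their cross gives offspring ratios 1/2 X^U X^U : 1/2 X^U X^u. Conditioning on Priya being unaffected, P(X^U X^u) = 1/2 / 1 = 1/2 before taking Priya's own offspring into account.
Noah is unaffected, so Noah is X^U Y.
Now use Priya's offspring. Probability of each recorded status — unaffected son Jamal: 1/2 if Priya is X^U X^u, 1 if X^U X^U. (Fatima: equally likely either way, so uninformative.)
Bayes: P(X^U X^u) = 1/2·1/2 / (1/2·1/2 + 1/2·1) = 1/3.

1/3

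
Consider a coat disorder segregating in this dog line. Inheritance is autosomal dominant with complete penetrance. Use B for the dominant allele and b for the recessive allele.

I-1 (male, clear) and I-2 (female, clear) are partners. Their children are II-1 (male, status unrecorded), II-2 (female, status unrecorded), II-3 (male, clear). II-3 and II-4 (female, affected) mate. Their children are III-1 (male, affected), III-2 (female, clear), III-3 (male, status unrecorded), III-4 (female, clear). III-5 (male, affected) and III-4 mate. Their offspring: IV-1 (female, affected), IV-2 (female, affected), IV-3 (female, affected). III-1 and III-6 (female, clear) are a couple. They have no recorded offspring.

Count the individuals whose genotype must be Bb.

5

Obligate heterozygotes: II-4 is affected so carries B and passed b to III-2 (bb), so II-4 is Bb; III-1 is affected so carries B and received b from II-3 (bb), so III-1 is Bb; IV-1 is affected so carries B and received b from III-4 (bb), so IV-1 is Bb; IV-2 is affected so carries B and received b from III-4 (bb), so IV-2 is Bb; IV-3 is affected so carries B and received b from III-4 (bb), so IV-3 is Bb.
Every other individual is either homozygous by phenotype or has at least one consistent homozygous assignment, so the count is 5.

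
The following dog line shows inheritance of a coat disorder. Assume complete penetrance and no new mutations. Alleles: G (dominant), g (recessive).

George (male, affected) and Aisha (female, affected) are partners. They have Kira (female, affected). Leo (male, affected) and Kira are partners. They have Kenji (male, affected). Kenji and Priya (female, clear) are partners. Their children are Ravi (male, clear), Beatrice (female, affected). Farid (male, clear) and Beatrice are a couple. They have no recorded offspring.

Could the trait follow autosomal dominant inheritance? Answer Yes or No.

A consistent assignment under autosomal dominant exists: George GG, Aisha GG, Kira GG, Leo Gg, Kenji Gg, Priya gg, Ravi gg, Beatrice Gg, Farid gg.
In this assignment every recorded phenotype matches its genotype and every non-founder's genotype is obtainable from its parents' genotypes, so the pedigree is consistent.

Yes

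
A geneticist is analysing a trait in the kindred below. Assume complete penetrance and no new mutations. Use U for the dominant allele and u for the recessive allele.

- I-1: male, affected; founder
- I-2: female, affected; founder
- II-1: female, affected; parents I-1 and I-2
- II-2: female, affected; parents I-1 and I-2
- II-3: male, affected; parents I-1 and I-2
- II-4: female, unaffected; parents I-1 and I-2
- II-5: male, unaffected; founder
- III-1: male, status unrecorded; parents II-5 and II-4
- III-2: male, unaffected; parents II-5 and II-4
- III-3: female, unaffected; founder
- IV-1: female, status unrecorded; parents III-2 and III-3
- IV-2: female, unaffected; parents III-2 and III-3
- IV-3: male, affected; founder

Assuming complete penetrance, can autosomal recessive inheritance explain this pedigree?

No

Under autosomal recessive, II-4 (unaffected, female) cannot arise from I-1 (affected) × I-2 (affected).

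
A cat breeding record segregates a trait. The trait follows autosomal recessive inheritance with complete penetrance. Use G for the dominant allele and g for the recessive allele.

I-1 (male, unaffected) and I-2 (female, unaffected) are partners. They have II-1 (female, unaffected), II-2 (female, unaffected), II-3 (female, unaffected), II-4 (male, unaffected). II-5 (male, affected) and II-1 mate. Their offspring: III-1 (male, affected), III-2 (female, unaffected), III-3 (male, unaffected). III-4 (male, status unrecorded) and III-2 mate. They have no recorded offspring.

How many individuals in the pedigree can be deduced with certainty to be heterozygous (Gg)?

3

Obligate heterozygotes: II-1 is unaffected so carries G and passed g to III-1 (gg), so II-1 is Gg; III-2 is unaffected so carries G and received g from II-5 (gg), so III-2 is Gg; III-3 is unaffected so carries G and received g from II-5 (gg), so III-3 is Gg.
Every other individual is either homozygous by phenotype or has at least one consistent homozygous assignment, so the count is 3.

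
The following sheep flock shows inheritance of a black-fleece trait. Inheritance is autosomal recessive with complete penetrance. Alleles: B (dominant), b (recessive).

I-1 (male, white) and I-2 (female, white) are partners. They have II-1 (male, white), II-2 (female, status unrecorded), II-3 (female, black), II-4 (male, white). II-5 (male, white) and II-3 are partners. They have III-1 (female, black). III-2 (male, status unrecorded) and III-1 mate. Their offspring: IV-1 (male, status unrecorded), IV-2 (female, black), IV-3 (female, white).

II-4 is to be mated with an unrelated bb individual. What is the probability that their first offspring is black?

1/3

I-1 is white so carries B and passed b to II-3 (bb), so I-1 is Bb.
I-2 is white so carries B and passed b to II-3 (bb), so I-2 is Bb.
II-4 is a white offspring of I-1 (Bb) × I-2 (Bb), whose cross gives 1/4 BB : 1/2 Bb : 1/4 bb; conditioning on being white, II-4 is BB with probability 1/3, Bb with probability 2/3.
Summing over parental genotype combinations, P(offspring is black) = 2/3·1/2 = 1/3.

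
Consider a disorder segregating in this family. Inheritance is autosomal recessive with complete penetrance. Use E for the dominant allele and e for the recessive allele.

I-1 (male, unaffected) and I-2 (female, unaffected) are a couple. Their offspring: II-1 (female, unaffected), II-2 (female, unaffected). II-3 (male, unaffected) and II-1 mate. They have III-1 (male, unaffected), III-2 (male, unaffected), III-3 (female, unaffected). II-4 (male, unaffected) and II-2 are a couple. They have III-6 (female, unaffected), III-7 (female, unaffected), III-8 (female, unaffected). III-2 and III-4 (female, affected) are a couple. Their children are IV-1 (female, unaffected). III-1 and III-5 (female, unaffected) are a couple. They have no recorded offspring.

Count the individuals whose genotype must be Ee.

1

Obligate heterozygotes: IV-1 is unaffected so carries E and received e from III-4 (ee), so IV-1 is Ee.
Every other individual is either homozygous by phenotype or has at least one consistent homozygous assignment, so the count is 1.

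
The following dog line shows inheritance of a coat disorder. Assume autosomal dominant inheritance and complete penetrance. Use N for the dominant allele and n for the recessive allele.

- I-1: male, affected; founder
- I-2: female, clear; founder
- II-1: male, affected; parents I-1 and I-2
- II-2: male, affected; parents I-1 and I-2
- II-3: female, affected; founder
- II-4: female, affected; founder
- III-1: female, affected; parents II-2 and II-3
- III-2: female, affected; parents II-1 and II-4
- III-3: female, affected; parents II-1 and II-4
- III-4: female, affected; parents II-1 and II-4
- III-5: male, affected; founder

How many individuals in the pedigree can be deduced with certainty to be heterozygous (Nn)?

Obligate heterozygotes: II-1 is affected so carries N and received n from I-2 (nn), so II-1 is Nn; II-2 is affected so carries N and received n from I-2 (nn), so II-2 is Nn.
Every other individual is either homozygous by phenotype or has at least one consistent homozygous assignment, so the count is 2.

2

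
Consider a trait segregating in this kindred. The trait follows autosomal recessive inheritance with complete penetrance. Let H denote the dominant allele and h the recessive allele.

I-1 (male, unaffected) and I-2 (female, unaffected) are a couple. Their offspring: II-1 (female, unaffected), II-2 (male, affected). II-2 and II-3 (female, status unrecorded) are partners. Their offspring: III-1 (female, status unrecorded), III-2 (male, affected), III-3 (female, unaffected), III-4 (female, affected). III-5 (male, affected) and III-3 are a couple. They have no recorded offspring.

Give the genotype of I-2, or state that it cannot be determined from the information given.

Hh

From phenotype alone, I-2 is HH or Hh.
I-2 is unaffected so carries H and passed h to II-2 (hh), so I-2 is Hh.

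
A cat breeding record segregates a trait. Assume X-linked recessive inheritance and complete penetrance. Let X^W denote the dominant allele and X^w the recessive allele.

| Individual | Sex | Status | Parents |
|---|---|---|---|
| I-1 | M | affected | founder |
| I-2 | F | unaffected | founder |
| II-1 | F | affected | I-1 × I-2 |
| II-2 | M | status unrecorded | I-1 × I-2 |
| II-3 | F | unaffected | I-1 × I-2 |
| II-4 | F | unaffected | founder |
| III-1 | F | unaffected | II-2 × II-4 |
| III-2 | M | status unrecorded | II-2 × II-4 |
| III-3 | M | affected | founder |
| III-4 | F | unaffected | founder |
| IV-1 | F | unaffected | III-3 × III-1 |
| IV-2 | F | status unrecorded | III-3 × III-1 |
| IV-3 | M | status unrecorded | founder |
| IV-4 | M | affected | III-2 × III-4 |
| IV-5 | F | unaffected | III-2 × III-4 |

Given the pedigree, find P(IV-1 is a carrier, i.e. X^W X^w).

1

IV-1 is unaffected so carries W and received w from III-3 (X^w Y), so IV-1 is X^W X^w, giving P(X^W X^w) = 1.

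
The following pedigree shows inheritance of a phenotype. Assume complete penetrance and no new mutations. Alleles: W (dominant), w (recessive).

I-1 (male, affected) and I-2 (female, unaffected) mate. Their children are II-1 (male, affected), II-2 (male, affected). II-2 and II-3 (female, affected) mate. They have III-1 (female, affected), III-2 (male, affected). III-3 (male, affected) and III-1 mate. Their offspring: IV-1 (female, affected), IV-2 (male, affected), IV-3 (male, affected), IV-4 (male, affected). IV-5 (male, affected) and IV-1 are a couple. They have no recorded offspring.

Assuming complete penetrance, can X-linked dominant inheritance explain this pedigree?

Under X-linked dominant, II-1 (affected, male) cannot arise from I-1 (affected) × I-2 (unaffected).

No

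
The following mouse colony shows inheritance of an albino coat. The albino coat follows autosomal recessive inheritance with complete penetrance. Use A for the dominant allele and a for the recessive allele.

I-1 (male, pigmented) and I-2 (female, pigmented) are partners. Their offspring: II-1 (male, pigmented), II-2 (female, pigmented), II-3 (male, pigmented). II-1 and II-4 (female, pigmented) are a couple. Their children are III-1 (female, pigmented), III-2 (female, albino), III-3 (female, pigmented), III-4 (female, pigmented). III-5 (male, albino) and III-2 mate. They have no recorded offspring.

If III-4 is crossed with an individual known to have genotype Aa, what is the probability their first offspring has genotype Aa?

1/2

II-1 is pigmented so carries A and passed a to III-2 (aa), so II-1 is Aa.
II-4 is pigmented so carries A and passed a to III-2 (aa), so II-4 is Aa.
III-4 is a pigmented offspring of II-1 (Aa) × II-4 (Aa), whose cross gives 1/4 AA : 1/2 Aa : 1/4 aa; conditioning on being pigmented, III-4 is AA with probability 1/3, Aa with probability 2/3.
Summing over parental genotype combinations, P(offspring has genotype Aa) = 1/3·1/2 + 2/3·1/2 = 1/2.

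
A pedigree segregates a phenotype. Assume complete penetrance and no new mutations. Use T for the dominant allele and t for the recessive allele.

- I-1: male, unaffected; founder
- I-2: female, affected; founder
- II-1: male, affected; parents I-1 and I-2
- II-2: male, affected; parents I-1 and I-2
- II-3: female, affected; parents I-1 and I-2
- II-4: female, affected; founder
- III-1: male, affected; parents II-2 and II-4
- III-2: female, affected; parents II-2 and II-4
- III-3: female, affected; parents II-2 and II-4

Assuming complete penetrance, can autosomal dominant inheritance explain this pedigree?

A consistent assignment under autosomal dominant exists: I-1 tt, I-2 TT, II-1 Tt, II-2 Tt, II-3 Tt, II-4 TT, III-1 TT, III-2 TT, III-3 TT.
In this assignment every recorded phenotype matches its genotype and every non-founder's genotype is obtainable from its parents' genotypes, so the pedigree is consistent.

Yes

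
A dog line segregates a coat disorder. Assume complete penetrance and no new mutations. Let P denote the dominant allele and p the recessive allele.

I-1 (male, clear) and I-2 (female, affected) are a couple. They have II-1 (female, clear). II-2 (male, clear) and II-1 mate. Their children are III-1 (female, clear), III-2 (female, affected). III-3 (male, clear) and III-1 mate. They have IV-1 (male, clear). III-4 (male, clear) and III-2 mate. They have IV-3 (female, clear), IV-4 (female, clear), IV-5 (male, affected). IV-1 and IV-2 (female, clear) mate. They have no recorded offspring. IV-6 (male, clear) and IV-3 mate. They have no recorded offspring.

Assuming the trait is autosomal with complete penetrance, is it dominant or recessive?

II-2 and II-1 are both clear yet have an affected child III-2. Under dominance, an affected child requires at least one affected parent, so the trait cannot be dominant.

recessive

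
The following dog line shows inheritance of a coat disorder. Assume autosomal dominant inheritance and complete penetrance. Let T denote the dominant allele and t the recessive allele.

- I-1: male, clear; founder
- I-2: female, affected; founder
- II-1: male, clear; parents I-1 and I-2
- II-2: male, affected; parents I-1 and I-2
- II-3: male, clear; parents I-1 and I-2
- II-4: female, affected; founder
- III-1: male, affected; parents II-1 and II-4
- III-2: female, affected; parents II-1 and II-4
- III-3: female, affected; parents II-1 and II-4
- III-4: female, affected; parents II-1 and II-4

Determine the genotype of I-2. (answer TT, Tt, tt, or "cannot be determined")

From phenotype alone, I-2 is TT or Tt.
I-2 is affected so carries T and passed t to II-1 (tt), so I-2 is Tt.

Tt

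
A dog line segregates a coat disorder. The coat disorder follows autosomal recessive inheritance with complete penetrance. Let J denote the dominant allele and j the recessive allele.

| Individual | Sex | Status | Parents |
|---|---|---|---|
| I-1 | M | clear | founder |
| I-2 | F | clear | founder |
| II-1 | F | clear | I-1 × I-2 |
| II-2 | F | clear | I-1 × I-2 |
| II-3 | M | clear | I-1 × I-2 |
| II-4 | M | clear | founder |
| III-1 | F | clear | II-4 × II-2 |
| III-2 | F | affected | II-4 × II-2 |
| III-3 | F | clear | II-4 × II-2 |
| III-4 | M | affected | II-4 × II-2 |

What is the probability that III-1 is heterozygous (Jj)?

II-4 is clear so carries J and passed j to III-2 (jj), so II-4 is Jj.
II-2 is clear so carries J and passed j to III-2 (jj), so II-2 is Jj.
Their cross gives offspring ratios 1/4 JJ : 1/2 Jj : 1/4 jj. Conditioning on III-1 being clear, P(Jj) = 1/2 / 3/4 = 2/3.

2/3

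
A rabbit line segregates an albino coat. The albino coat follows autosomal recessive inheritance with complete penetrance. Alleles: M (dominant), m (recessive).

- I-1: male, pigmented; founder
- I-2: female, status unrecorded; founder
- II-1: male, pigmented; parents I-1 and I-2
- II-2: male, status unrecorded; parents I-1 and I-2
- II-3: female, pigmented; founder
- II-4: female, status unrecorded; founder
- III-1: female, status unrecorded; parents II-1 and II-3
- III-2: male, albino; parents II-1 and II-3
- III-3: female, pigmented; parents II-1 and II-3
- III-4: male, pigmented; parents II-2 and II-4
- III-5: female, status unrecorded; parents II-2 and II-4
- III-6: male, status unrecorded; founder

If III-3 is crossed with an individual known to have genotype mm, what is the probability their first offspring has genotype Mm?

2/3

II-1 is pigmented so carries M and passed m to III-2 (mm), so II-1 is Mm.
II-3 is pigmented so carries M and passed m to III-2 (mm), so II-3 is Mm.
III-3 is a pigmented offspring of II-1 (Mm) × II-3 (Mm), whose cross gives 1/4 MM : 1/2 Mm : 1/4 mm; conditioning on being pigmented, III-3 is MM with probability 1/3, Mm with probability 2/3.
Summing over parental genotype combinations, P(offspring has genotype Mm) = 1/3·1 + 2/3·1/2 = 2/3.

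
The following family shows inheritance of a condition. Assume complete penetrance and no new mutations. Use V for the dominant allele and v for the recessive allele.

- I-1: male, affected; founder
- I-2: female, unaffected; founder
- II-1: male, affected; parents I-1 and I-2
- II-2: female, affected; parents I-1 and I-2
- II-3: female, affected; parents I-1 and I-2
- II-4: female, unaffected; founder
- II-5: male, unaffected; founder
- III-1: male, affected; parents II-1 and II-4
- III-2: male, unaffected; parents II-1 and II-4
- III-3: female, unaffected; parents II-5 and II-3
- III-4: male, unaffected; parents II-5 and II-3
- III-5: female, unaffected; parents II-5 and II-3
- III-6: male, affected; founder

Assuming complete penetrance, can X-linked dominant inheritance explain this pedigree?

No

Under X-linked dominant, II-1 (affected, male) cannot arise from I-1 (affected) × I-2 (unaffected).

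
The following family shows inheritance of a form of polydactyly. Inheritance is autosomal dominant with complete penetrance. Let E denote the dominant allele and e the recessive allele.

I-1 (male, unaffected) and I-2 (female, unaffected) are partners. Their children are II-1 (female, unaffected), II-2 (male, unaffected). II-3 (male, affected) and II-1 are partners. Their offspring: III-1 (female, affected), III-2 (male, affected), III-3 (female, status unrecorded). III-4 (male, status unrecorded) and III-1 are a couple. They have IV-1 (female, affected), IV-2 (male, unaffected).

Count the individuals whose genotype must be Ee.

2

Obligate heterozygotes: III-1 is affected so carries E and received e from II-1 (ee), so III-1 is Ee; III-2 is affected so carries E and received e from II-1 (ee), so III-2 is Ee.
Every other individual is either homozygous by phenotype or has at least one consistent homozygous assignment, so the count is 2.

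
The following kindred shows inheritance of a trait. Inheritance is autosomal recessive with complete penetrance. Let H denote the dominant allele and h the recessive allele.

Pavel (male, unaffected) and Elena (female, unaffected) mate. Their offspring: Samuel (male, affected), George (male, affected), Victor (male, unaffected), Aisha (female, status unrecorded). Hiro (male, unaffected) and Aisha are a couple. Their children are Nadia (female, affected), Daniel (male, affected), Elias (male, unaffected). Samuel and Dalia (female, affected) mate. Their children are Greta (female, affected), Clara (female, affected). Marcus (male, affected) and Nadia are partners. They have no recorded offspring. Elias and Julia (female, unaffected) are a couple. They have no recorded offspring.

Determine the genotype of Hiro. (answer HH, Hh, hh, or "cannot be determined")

From phenotype alone, Hiro is HH or Hh.
Hiro is unaffected so carries H and passed h to Nadia (hh), so Hiro is Hh.

Hh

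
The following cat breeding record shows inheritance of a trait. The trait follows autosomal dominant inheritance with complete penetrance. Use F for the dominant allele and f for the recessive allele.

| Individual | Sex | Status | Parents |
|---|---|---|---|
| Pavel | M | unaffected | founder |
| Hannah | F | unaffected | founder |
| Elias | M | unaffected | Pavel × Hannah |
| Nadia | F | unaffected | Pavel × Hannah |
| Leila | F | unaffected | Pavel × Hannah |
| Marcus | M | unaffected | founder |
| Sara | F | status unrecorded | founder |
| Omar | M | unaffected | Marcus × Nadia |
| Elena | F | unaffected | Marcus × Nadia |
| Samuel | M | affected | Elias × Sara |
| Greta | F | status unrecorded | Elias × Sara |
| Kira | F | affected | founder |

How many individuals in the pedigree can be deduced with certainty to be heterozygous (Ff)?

1

Obligate heterozygotes: Samuel is affected so carries F and received f from Elias (ff), so Samuel is Ff.
Every other individual is either homozygous by phenotype or has at least one consistent homozygous assignment, so the count is 1.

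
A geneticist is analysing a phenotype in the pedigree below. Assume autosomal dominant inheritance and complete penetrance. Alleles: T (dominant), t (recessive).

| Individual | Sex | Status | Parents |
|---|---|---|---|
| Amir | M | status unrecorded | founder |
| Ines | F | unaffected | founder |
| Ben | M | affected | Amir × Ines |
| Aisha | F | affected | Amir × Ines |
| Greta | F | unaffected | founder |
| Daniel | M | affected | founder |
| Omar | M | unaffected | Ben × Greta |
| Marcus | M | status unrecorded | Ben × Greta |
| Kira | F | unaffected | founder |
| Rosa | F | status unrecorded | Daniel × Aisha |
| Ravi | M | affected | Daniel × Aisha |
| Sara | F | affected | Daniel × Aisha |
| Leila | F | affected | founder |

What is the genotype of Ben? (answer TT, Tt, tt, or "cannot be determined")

Tt

From phenotype alone, Ben is TT or Tt.
Ben is affected so carries T and received t from Ines (tt), so Ben is Tt.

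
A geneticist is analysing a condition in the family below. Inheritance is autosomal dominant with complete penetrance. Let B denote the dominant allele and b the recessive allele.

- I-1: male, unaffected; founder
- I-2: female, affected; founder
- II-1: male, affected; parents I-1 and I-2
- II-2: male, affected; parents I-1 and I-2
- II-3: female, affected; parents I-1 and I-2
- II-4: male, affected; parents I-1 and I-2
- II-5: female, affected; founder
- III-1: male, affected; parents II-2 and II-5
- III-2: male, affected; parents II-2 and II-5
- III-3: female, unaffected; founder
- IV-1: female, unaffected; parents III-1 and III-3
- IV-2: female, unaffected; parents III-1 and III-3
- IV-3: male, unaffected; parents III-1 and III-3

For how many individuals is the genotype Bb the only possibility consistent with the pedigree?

5

Obligate heterozygotes: II-1 is affected so carries B and received b from I-1 (bb), so II-1 is Bb; II-2 is affected so carries B and received b from I-1 (bb), so II-2 is Bb; II-3 is affected so carries B and received b from I-1 (bb), so II-3 is Bb; II-4 is affected so carries B and received b from I-1 (bb), so II-4 is Bb; III-1 is affected so carries B and passed b to IV-1 (bb), so III-1 is Bb.
Every other individual is either homozygous by phenotype or has at least one consistent homozygous assignment, so the count is 5.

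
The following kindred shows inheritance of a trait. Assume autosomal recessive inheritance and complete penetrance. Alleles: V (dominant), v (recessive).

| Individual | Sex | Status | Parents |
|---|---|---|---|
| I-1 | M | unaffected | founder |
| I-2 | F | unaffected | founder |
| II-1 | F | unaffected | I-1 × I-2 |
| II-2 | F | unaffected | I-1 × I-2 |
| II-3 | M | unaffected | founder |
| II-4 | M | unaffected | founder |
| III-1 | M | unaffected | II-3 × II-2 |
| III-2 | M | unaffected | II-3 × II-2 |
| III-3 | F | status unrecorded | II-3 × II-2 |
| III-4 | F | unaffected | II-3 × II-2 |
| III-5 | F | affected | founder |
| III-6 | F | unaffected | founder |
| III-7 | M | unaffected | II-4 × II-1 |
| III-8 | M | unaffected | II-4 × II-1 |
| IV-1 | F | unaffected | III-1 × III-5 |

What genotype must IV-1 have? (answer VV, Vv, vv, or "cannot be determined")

From phenotype alone, IV-1 is VV or Vv.
IV-1 is unaffected so carries V and received v from III-5 (vv), so IV-1 is Vv.

Vv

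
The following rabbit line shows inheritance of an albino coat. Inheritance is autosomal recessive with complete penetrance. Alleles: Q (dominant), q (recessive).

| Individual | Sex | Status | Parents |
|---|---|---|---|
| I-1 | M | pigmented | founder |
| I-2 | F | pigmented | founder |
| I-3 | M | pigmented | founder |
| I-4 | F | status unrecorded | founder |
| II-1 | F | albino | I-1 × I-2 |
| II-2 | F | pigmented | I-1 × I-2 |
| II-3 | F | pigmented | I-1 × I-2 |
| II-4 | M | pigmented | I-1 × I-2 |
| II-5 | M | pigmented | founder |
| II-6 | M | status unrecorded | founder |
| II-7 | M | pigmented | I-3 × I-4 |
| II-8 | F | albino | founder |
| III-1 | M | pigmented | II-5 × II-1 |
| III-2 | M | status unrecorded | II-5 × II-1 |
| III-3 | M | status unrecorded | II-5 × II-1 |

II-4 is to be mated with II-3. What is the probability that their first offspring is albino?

1/9

I-1 is pigmented so carries Q and passed q to II-1 (qq), so I-1 is Qq.
I-2 is pigmented so carries Q and passed q to II-1 (qq), so I-2 is Qq.
II-4 is a pigmented offspring of I-1 (Qq) × I-2 (Qq), whose cross gives 1/4 QQ : 1/2 Qq : 1/4 qq; conditioning on being pigmented, II-4 is QQ with probability 1/3, Qq with probability 2/3.
II-3 is a pigmented offspring of I-1 (Qq) × I-2 (Qq), whose cross gives 1/4 QQ : 1/2 Qq : 1/4 qq; conditioning on being pigmented, II-3 is QQ with probability 1/3, Qq with probability 2/3.
Summing over parental genotype combinations, P(offspring is albino) = 4/9·1/4 = 1/9.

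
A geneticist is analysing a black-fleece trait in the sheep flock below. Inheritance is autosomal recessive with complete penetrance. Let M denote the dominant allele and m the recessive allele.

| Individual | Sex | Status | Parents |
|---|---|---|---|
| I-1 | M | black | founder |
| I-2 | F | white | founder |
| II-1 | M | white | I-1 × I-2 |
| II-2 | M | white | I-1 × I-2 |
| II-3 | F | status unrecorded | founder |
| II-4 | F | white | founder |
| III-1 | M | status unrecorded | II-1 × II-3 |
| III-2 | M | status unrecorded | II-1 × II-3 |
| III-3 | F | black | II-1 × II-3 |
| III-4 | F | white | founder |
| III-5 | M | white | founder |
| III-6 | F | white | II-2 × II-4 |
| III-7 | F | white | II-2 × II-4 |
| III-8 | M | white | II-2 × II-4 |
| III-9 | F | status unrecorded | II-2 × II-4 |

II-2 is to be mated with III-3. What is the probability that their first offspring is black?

1/2

II-2 is white so carries M and received m from I-1 (mm), so II-2 is Mm.
III-3 is black, so III-3 is mm.
The cross gives 1/2 Mm : 1/2 mm, so P(offspring is black) = 1/2.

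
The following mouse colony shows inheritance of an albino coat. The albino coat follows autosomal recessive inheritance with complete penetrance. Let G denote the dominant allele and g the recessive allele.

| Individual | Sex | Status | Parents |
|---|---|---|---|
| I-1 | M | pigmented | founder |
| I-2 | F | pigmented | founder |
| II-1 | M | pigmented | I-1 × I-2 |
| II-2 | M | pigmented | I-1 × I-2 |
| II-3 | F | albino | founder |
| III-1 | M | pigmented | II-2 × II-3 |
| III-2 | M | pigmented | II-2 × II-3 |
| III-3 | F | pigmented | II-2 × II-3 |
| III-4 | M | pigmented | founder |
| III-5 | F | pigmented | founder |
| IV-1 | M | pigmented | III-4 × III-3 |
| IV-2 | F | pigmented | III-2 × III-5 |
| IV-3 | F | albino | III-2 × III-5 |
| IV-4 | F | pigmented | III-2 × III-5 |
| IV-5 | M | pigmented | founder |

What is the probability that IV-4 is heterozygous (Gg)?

2/3

III-2 is pigmented so carries G and received g from II-3 (gg), so III-2 is Gg.
III-5 is pigmented so carries G and passed g to IV-3 (gg), so III-5 is Gg.
Their cross gives offspring ratios 1/4 GG : 1/2 Gg : 1/4 gg. Conditioning on IV-4 being pigmented, P(Gg) = 1/2 / 3/4 = 2/3.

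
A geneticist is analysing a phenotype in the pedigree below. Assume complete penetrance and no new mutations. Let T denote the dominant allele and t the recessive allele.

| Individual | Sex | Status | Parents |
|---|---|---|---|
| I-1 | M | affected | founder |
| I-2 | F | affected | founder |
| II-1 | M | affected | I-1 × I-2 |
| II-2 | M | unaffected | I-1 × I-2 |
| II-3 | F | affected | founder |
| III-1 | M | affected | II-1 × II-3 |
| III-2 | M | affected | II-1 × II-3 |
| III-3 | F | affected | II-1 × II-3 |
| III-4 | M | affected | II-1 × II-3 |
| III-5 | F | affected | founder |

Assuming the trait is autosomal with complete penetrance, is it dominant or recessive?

I-1 and I-2 are both affected yet have an unaffected child II-2. Under a recessive model two affected parents are homozygous and every child would be affected, so the trait cannot be recessive.

dominant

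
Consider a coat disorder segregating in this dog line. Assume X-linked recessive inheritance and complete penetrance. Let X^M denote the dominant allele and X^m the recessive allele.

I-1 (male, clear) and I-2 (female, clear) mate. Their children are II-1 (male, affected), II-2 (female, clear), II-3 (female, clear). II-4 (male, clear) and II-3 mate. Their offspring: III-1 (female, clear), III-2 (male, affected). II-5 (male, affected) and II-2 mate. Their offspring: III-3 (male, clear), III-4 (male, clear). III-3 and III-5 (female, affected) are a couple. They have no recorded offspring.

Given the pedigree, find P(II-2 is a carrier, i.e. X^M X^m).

1/5

I-1 is clear, so I-1 is X^M Y.
I-2 is clear so carries M and passed m to II-1 (X^m Y), so I-2 is X^M X^m.
Their cross gives offspring ratios 1/2 X^M X^M : 1/2 X^M X^m. Conditioning on II-2 being clear, P(X^M X^m) = 1/2 / 1 = 1/2 before taking II-2's own offspring into account.
II-5 is affected, so II-5 is X^m Y.
Now use II-2's offspring. Probability of each recorded status — clear son III-3: 1/2 if II-2 is X^M X^m, 1 if X^M X^M; clear son III-4: 1/2 if II-2 is X^M X^m, 1 if X^M X^M.
Bayes: P(X^M X^m) = 1/2·1/4 / (1/2·1/4 + 1/2·1) = 1/5.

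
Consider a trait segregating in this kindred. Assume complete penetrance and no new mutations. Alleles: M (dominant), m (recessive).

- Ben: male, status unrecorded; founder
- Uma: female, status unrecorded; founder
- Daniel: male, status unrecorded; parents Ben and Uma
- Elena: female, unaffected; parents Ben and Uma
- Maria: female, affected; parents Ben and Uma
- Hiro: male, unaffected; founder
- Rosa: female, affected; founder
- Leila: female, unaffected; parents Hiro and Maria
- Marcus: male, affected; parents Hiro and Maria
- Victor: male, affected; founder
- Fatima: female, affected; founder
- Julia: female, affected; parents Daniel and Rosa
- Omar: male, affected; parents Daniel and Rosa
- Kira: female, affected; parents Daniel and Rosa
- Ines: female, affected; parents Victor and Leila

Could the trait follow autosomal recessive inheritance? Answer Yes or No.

Yes

A consistent assignment under autosomal recessive exists: Ben Mm, Uma Mm, Daniel Mm, Elena MM, Maria mm, Hiro Mm, Rosa mm, Leila Mm, Marcus mm, Victor mm, Fatima mm, Julia mm, Omar mm, Kira mm, Ines mm.
In this assignment every recorded phenotype matches its genotype and every non-founder's genotype is obtainable from its parents' genotypes, so the pedigree is consistent.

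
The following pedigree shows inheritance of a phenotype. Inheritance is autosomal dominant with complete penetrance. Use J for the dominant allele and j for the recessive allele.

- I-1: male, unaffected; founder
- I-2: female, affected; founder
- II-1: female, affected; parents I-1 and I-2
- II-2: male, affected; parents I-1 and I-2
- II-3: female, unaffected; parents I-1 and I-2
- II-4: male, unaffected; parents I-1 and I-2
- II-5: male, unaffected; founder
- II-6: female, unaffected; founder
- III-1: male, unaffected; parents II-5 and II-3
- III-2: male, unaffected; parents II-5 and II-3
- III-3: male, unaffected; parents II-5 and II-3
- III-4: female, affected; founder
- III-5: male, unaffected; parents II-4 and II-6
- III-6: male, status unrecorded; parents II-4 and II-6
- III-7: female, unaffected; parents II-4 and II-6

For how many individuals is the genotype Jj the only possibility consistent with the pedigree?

3

Obligate heterozygotes: I-2 is affected so carries J and passed j to II-3 (jj), so I-2 is Jj; II-1 is affected so carries J and received j from I-1 (jj), so II-1 is Jj; II-2 is affected so carries J and received j from I-1 (jj), so II-2 is Jj.
Every other individual is either homozygous by phenotype or has at least one consistent homozygous assignment, so the count is 3.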